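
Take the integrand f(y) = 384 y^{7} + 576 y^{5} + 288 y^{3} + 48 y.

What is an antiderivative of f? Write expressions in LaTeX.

The substitution u = 2 y^{2} + 1 works: f is exactly (dF/du)*(du/dy) for that inner function.
Check: d/dy[48 y^{8} + 96 y^{6} + 72 y^{4} + 24 y^{2}] = 384 y^{7} + 576 y^{5} + 288 y^{3} + 48 y = f(y).

An antiderivative is F(y) = 48 y^{8} + 96 y^{6} + 72 y^{4} + 24 y^{2}.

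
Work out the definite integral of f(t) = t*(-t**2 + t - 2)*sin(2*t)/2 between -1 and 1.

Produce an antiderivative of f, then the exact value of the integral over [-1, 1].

Differentiate the proposed F(t) back; it has to land on f(t) exactly.
F(t) = t**3*cos(2*t)/4 - 3*t**2*sin(2*t)/8 - t**2*cos(2*t)/4 + t*sin(2*t)/4 + t*cos(2*t)/8 - sin(2*t)/16 + cos(2*t)/8 is an antiderivative of f.
Check: d/dt[t**3*cos(2*t)/4 - 3*t**2*sin(2*t)/8 - t**2*cos(2*t)/4 + t*sin(2*t)/4 + t*cos(2*t)/8 - sin(2*t)/16 + cos(2*t)/8] = -t**3*sin(2*t)/2 + t**2*sin(2*t)/2 - t*sin(2*t), which equals f(t).
F(1) = -3*sin(2)/16 + cos(2)/4; F(-1) = -cos(2)/2 + 11*sin(2)/16.
Integral = F(1) - F(-1) = -7*sin(2)/8 + 3*cos(2)/4.

Antiderivative: F(t) = t**3*cos(2*t)/4 - 3*t**2*sin(2*t)/8 - t**2*cos(2*t)/4 + t*sin(2*t)/4 + t*cos(2*t)/8 - sin(2*t)/16 + cos(2*t)/8; value = -7*sin(2)/8 + 3*cos(2)/4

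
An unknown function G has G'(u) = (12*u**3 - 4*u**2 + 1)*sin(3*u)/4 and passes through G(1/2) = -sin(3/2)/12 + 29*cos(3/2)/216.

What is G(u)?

G(u) = (-108*u**3*cos(3*u) + 108*u**2*sin(3*u) + 36*u**2*cos(3*u) - 24*u*sin(3*u) + 72*u*cos(3*u) - 24*sin(3*u) - 17*cos(3*u))/108

Recover the given G'(u) by differentiating a candidate G(u); any mismatch rules it out.
A general antiderivative is -u**3*cos(3*u) + u**2*sin(3*u) + u**2*cos(3*u)/3 - 2*u*sin(3*u)/9 + 2*u*cos(3*u)/3 - 2*sin(3*u)/9 - 17*cos(3*u)/108 + C.
The condition gives C = -sin(3/2)/12 + 29*cos(3/2)/216 - (-sin(3/2)/12 + 29*cos(3/2)/216) = 0.
So G(u) = (-108*u**3*cos(3*u) + 108*u**2*sin(3*u) + 36*u**2*cos(3*u) - 24*u*sin(3*u) + 72*u*cos(3*u) - 24*sin(3*u) - 17*cos(3*u))/108.
Check: d/du[(-108*u**3*cos(3*u) + 108*u**2*sin(3*u) + 36*u**2*cos(3*u) - 24*u*sin(3*u) + 72*u*cos(3*u) - 24*sin(3*u) - 17*cos(3*u))/108] = 3*u**3*sin(3*u) - u**2*sin(3*u) + sin(3*u)/4, which equals G'(u).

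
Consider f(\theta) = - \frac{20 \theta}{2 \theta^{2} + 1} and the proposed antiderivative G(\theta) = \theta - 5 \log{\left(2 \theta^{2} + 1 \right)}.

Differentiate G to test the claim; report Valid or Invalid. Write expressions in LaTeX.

d/d\theta[G] = \frac{2 \theta^{2} - 20 \theta + 1}{2 \theta^{2} + 1}
d/d\theta[G] - f(\theta) = 1 != 0.

Invalid: d/d\theta[G] - f = 1, which is not 0.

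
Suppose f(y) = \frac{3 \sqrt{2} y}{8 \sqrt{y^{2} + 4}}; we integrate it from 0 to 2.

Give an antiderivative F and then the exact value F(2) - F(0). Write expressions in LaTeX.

f matches the chain-rule pattern g'(h)*h' with inner function h(y) = \frac{y^{2}}{2} + 2; substituting u = h(y) collapses the integral.
F(y) = \frac{3 \sqrt{\frac{y^{2}}{2} + 2}}{4} is an antiderivative of f.
Check: d/dy[\frac{3 \sqrt{\frac{y^{2}}{2} + 2}}{4}] = \frac{3 \sqrt{2} y}{8 \sqrt{y^{2} + 4}} = f(y).
F(2) = \frac{3}{2}; F(0) = \frac{3 \sqrt{2}}{4}.
Integral = F(2) - F(0) = \frac{3}{2} - \frac{3 \sqrt{2}}{4}.

Antiderivative: F(y) = \frac{3 \sqrt{\frac{y^{2}}{2} + 2}}{4}; value = \frac{3}{2} - \frac{3 \sqrt{2}}{4}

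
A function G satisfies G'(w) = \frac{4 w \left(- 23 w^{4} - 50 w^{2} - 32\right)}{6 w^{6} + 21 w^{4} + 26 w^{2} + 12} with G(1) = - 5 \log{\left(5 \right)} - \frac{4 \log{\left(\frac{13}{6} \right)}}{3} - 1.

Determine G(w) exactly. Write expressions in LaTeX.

Since d/dw undoes antidifferentiation here, G(w) must give back the stated G'(w).
A general antiderivative is - 5 \log{\left(2 w^{2} + 3 \right)} - \frac{4 \log{\left(\frac{w^{4}}{2} + w^{2} + \frac{2}{3} \right)}}{3} + C.
The condition gives C = - 5 \log{\left(5 \right)} - \frac{4 \log{\left(\frac{13}{6} \right)}}{3} - 1 - (- 5 \log{\left(5 \right)} - \frac{4 \log{\left(\frac{13}{6} \right)}}{3}) = -1.
So G(w) = - 5 \log{\left(2 w^{2} + 3 \right)} - \frac{4 \log{\left(\frac{w^{4}}{2} + w^{2} + \frac{2}{3} \right)}}{3} - 1.
Check: d/dw[- 5 \log{\left(2 w^{2} + 3 \right)} - \frac{4 \log{\left(\frac{w^{4}}{2} + w^{2} + \frac{2}{3} \right)}}{3} - 1] = \frac{- 92 w^{5} - 200 w^{3} - 128 w}{6 w^{6} + 21 w^{4} + 26 w^{2} + 12}, which equals G'(w).

G(w) = - 5 \log{\left(2 w^{2} + 3 \right)} - \frac{4 \log{\left(\frac{w^{4}}{2} + w^{2} + \frac{2}{3} \right)}}{3} - 1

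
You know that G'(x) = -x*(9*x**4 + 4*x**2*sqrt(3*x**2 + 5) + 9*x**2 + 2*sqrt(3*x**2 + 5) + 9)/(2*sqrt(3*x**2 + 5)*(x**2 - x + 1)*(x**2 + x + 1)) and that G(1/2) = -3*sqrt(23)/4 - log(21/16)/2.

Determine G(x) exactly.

G(x) = (-3*sqrt(3*x**2 + 5) - log(x**4 + x**2 + 1))/2

Whatever form G(x) takes, its d/dx must return the stated G'(x).
A general antiderivative is -3*sqrt(3*x**2 + 5)/2 - log(x**4 + x**2 + 1)/2 + C.
The condition gives C = -3*sqrt(23)/4 - log(21/16)/2 - (-3*sqrt(23)/4 - log(21/16)/2) = 0.
So G(x) = (-3*sqrt(3*x**2 + 5) - log(x**4 + x**2 + 1))/2.
Check: d/dx[(-3*sqrt(3*x**2 + 5) - log(x**4 + x**2 + 1))/2] = (-9*x**5 - 4*x**3*sqrt(3*x**2 + 5) - 9*x**3 - 2*x*sqrt(3*x**2 + 5) - 9*x)/(2*x**4*sqrt(3*x**2 + 5) + 2*x**2*sqrt(3*x**2 + 5) + 2*sqrt(3*x**2 + 5)), which equals G'(x).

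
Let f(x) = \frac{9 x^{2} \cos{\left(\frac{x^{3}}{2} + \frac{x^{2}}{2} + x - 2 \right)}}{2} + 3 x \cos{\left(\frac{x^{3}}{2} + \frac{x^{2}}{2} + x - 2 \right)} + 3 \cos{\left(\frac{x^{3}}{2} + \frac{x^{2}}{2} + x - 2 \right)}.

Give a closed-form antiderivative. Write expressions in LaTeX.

f matches the chain-rule pattern g'(h)*h' with inner function h(x) = \frac{x^{3}}{2} + \frac{x^{2}}{2} + x - 2; substituting u = h(x) collapses the integral.
Check: d/dx[3 \sin{\left(\frac{x^{3}}{2} + \frac{x^{2}}{2} + x - 2 \right)}] = \frac{9 x^{2} \cos{\left(\frac{x^{3}}{2} + \frac{x^{2}}{2} + x - 2 \right)}}{2} + 3 x \cos{\left(\frac{x^{3}}{2} + \frac{x^{2}}{2} + x - 2 \right)} + 3 \cos{\left(\frac{x^{3}}{2} + \frac{x^{2}}{2} + x - 2 \right)} = f(x).

An antiderivative is F(x) = 3 \sin{\left(\frac{x^{3}}{2} + \frac{x^{2}}{2} + x - 2 \right)}.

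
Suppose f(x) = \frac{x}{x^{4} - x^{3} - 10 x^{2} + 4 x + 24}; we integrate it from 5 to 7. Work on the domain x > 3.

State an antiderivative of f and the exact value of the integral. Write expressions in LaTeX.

Antiderivative: F(x) = \frac{3 \log{\left(x - 3 \right)}}{25} - \frac{\log{\left(x - 2 \right)}}{8} + \frac{\log{\left(x + 2 \right)}}{200} + \frac{1}{10 x + 20}; value = - \frac{\log{\left(5 \right)}}{8} - \frac{3 \log{\left(2 \right)}}{25} - \frac{\log{\left(7 \right)}}{200} - \frac{1}{315} + \frac{\log{\left(9 \right)}}{200} + \frac{\log{\left(3 \right)}}{8} + \frac{3 \log{\left(4 \right)}}{25}

The denominator factors as \left(x - 3\right) \left(x - 2\right) \left(x + 2\right)^{2}; partial fractions split f into directly integrable pieces: \frac{1}{200 \left(x + 2\right)} - \frac{1}{10 \left(x + 2\right)^{2}} - \frac{1}{8 \left(x - 2\right)} + \frac{3}{25 \left(x - 3\right)}.
F(x) = \frac{3 \log{\left(x - 3 \right)}}{25} - \frac{\log{\left(x - 2 \right)}}{8} + \frac{\log{\left(x + 2 \right)}}{200} + \frac{1}{10 x + 20} is an antiderivative of f.
Check: d/dx[\frac{3 \log{\left(x - 3 \right)}}{25} - \frac{\log{\left(x - 2 \right)}}{8} + \frac{\log{\left(x + 2 \right)}}{200} + \frac{1}{10 x + 20}] = \frac{x}{x^{4} - x^{3} - 10 x^{2} + 4 x + 24} = f(x).
F(7) = - \frac{\log{\left(5 \right)}}{8} + \frac{\log{\left(9 \right)}}{200} + \frac{1}{90} + \frac{3 \log{\left(4 \right)}}{25}; F(5) = - \frac{\log{\left(3 \right)}}{8} + \frac{\log{\left(7 \right)}}{200} + \frac{1}{70} + \frac{3 \log{\left(2 \right)}}{25}.
Integral = F(7) - F(5) = - \frac{\log{\left(5 \right)}}{8} - \frac{3 \log{\left(2 \right)}}{25} - \frac{\log{\left(7 \right)}}{200} - \frac{1}{315} + \frac{\log{\left(9 \right)}}{200} + \frac{\log{\left(3 \right)}}{8} + \frac{3 \log{\left(4 \right)}}{25}.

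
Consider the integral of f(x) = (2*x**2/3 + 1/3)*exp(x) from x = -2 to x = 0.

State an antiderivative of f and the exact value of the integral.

Recognize the product-rule pattern: f = u'v + uv' with u = 2*x**2/3 - 4*x/3 + 5/3, v = exp(x), so integration by parts undoes it.
F(x) = (2*x**2 - 4*x + 5)*exp(x)/3 is an antiderivative of f.
Check: d/dx[(2*x**2 - 4*x + 5)*exp(x)/3] = 2*x**2*exp(x)/3 + exp(x)/3, which equals f(x).
F(0) = 5/3; F(-2) = 7*exp(-2).
Integral = F(0) - F(-2) = 5/3 - 7*exp(-2).

Antiderivative: F(x) = (2*x**2 - 4*x + 5)*exp(x)/3; value = 5/3 - 7*exp(-2)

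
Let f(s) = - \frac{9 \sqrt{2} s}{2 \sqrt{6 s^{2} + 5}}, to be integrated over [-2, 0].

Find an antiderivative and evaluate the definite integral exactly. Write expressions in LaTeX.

The substitution u = 3 s^{2} + \frac{5}{2} works: f is exactly (dF/du)*(du/ds) for that inner function.
F(s) = - \frac{3 \sqrt{3 s^{2} + \frac{5}{2}}}{2} is an antiderivative of f.
Check: d/ds[- \frac{3 \sqrt{3 s^{2} + \frac{5}{2}}}{2}] = - \frac{9 \sqrt{2} s}{2 \sqrt{6 s^{2} + 5}} = f(s).
F(0) = - \frac{3 \sqrt{10}}{4}; F(-2) = - \frac{3 \sqrt{58}}{4}.
Integral = F(0) - F(-2) = - \frac{3 \sqrt{10}}{4} + \frac{3 \sqrt{58}}{4}.

Antiderivative: F(s) = - \frac{3 \sqrt{3 s^{2} + \frac{5}{2}}}{2}; value = - \frac{3 \sqrt{10}}{4} + \frac{3 \sqrt{58}}{4}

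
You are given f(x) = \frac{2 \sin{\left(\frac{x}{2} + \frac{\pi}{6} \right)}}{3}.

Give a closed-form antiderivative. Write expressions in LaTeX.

Differentiate the proposed F(x) back; it has to land on f(x) exactly.
Check: d/dx[- \frac{4 \cos{\left(\frac{x}{2} + \frac{\pi}{6} \right)}}{3}] = \frac{2 \sin{\left(\frac{x}{2} + \frac{\pi}{6} \right)}}{3} = f(x).

An antiderivative is F(x) = - \frac{4 \cos{\left(\frac{x}{2} + \frac{\pi}{6} \right)}}{3}.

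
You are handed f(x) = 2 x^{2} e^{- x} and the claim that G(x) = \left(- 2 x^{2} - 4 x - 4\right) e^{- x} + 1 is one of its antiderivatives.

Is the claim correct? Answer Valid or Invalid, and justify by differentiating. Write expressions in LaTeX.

Valid: G'(x) = f(x).

d/dx[G] = 2 x^{2} e^{- x}
This equals f(x) exactly, so the claim holds.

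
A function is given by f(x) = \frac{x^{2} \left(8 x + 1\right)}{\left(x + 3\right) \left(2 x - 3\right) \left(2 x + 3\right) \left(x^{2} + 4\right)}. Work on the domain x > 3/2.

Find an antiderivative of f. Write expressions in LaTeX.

Factor the denominator (\left(x + 3\right) \left(2 x - 3\right) \left(2 x + 3\right) \left(x^{2} + 4\right)) and decompose: f = \frac{4 \left(23 x + 35\right)}{325 \left(x^{2} + 4\right)} + \frac{11}{25 \left(2 x + 3\right)} + \frac{13}{75 \left(2 x - 3\right)} - \frac{23}{39 \left(x + 3\right)}; each piece integrates to a log, atan, or power term.
Check: d/dx[\frac{13 \log{\left(x - \frac{3}{2} \right)}}{150} + \frac{11 \log{\left(x + \frac{3}{2} \right)}}{50} - \frac{23 \log{\left(x + 3 \right)}}{39} + \frac{46 \log{\left(x^{2} + 4 \right)}}{325} + \frac{14 \operatorname{atan}{\left(\frac{x}{2} \right)}}{65}] = \frac{8 x^{3} + x^{2}}{4 x^{5} + 12 x^{4} + 7 x^{3} + 21 x^{2} - 36 x - 108}, which equals f(x).

An antiderivative is F(x) = \frac{13 \log{\left(x - \frac{3}{2} \right)}}{150} + \frac{11 \log{\left(x + \frac{3}{2} \right)}}{50} - \frac{23 \log{\left(x + 3 \right)}}{39} + \frac{46 \log{\left(x^{2} + 4 \right)}}{325} + \frac{14 \operatorname{atan}{\left(\frac{x}{2} \right)}}{65}.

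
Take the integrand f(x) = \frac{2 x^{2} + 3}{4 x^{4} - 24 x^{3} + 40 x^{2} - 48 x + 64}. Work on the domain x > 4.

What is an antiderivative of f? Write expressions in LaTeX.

An antiderivative is F(x) = \frac{35 \log{\left(x - 4 \right)}}{144} - \frac{11 \log{\left(x - 2 \right)}}{48} - \frac{\log{\left(x^{2} + 2 \right)}}{144} - \frac{\sqrt{2} \operatorname{atan}{\left(\frac{\sqrt{2} x}{2} \right)}}{144}.

The denominator factors as 4 \left(x - 4\right) \left(x - 2\right) \left(x^{2} + 2\right); partial fractions split f into directly integrable pieces: - \frac{x + 1}{72 \left(x^{2} + 2\right)} - \frac{11}{48 \left(x - 2\right)} + \frac{35}{144 \left(x - 4\right)}.
Check: d/dx[\frac{35 \log{\left(x - 4 \right)}}{144} - \frac{11 \log{\left(x - 2 \right)}}{48} - \frac{\log{\left(x^{2} + 2 \right)}}{144} - \frac{\sqrt{2} \operatorname{atan}{\left(\frac{\sqrt{2} x}{2} \right)}}{144}] = \frac{2 x^{2} + 3}{4 x^{4} - 24 x^{3} + 40 x^{2} - 48 x + 64} = f(x).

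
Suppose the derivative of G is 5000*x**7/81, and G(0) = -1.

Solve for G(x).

G(x) = 625*x**8/81 - 1

For G(x) to be correct, d/dx[G] must agree with the stated G'(x) identically.
A general antiderivative is 625*x**8/81 + C.
The condition gives C = -1 - (0) = -1.
So G(x) = 625*x**8/81 - 1.
Check: d/dx[625*x**8/81 - 1] = 5000*x**7/81 = G'(x).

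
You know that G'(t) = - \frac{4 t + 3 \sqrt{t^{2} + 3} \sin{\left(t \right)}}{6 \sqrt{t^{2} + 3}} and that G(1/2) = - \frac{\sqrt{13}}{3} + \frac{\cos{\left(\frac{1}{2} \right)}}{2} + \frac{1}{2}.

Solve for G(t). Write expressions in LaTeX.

Differentiate the proposed G(t) back; it has to land on the given G'(t).
A general antiderivative is - \frac{2 \sqrt{t^{2} + 3}}{3} + \frac{\cos{\left(t \right)}}{2} + C.
The condition gives C = - \frac{\sqrt{13}}{3} + \frac{\cos{\left(\frac{1}{2} \right)}}{2} + \frac{1}{2} - (- \frac{\sqrt{13}}{3} + \frac{\cos{\left(\frac{1}{2} \right)}}{2}) = \frac{1}{2}.
So G(t) = - \frac{2 \sqrt{t^{2} + 3}}{3} + \frac{\cos{\left(t \right)}}{2} + \frac{1}{2}.
Check: d/dt[- \frac{2 \sqrt{t^{2} + 3}}{3} + \frac{\cos{\left(t \right)}}{2} + \frac{1}{2}] = \frac{- 4 t - 3 \sqrt{t^{2} + 3} \sin{\left(t \right)}}{6 \sqrt{t^{2} + 3}}, which equals G'(t).

G(t) = - \frac{2 \sqrt{t^{2} + 3}}{3} + \frac{\cos{\left(t \right)}}{2} + \frac{1}{2}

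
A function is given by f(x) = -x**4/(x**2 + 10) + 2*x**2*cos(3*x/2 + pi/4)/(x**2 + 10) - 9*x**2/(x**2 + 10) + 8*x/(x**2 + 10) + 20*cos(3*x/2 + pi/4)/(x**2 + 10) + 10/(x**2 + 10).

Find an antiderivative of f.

Integrate term by term and add the pieces.
Check: d/dx[-x**3/3 + x + 4*log(x**2/2 + 5) + 4*sin(3*x/2 + pi/4)/3] = (-x**4 + 2*x**2*cos(3*x/2 + pi/4) - 9*x**2 + 8*x + 20*cos(3*x/2 + pi/4) + 10)/(x**2 + 10), which equals f(x).

An antiderivative is F(x) = -x**3/3 + x + 4*log(x**2/2 + 5) + 4*sin(3*x/2 + pi/4)/3.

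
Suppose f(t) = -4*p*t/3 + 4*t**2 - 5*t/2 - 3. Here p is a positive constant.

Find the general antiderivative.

Integrate term by term and add the pieces.
Check: d/dt[-2*p*t**2/3 + 4*t**3/3 - 5*t**2/4 - 3*t] = -4*p*t/3 + 4*t**2 - 5*t/2 - 3 = f(t).

F(t) = -2*p*t**2/3 + 4*t**3/3 - 5*t**2/4 - 3*t + C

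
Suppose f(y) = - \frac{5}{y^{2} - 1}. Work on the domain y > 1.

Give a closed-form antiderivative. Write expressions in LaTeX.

An antiderivative is F(y) = - \frac{5 \log{\left(y - 1 \right)}}{2} + \frac{5 \log{\left(y + 1 \right)}}{2}.

Factor the denominator (\left(y - 1\right) \left(y + 1\right)) and decompose: f = \frac{5}{2 \left(y + 1\right)} - \frac{5}{2 \left(y - 1\right)}; each piece integrates to a log, atan, or power term.
Check: d/dy[- \frac{5 \log{\left(y - 1 \right)}}{2} + \frac{5 \log{\left(y + 1 \right)}}{2}] = - \frac{5}{y^{2} - 1} = f(y).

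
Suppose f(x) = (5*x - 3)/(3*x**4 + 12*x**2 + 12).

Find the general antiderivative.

For F(x) to be correct the identity F'(x) - f(x) = 0 must hold.
Check: d/dx[-3*x/(12*x**2 + 24) - sqrt(2)*atan(sqrt(2)*x/2)/8 - 10/(12*x**2 + 24)] = (5*x - 3)/(3*x**4 + 12*x**2 + 12) = f(x).

F(x) = -3*x/(12*x**2 + 24) - sqrt(2)*atan(sqrt(2)*x/2)/8 - 10/(12*x**2 + 24) + C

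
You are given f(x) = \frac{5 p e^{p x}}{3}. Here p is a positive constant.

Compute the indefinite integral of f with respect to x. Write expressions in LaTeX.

F(x) = \frac{5 e^{p x}}{3} + C

Since d/dx undoes antidifferentiation here, F'(x) = f(x) is required of F(x).
Check: d/dx[\frac{5 e^{p x}}{3}] = \frac{5 p e^{p x}}{3} = f(x).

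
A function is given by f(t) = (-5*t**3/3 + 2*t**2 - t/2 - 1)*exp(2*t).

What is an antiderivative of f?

Recognize the product-rule pattern: f = u'v + uv' with u = -5*t**3/6 + 9*t**2/4 - 5*t/2 + 3/4, v = exp(2*t), so integration by parts undoes it.
Check: d/dt[-(10*t**3 - 27*t**2 + 30*t - 9)*exp(2*t)/12] = -5*t**3*exp(2*t)/3 + 2*t**2*exp(2*t) - t*exp(2*t)/2 - exp(2*t), which equals f(t).

An antiderivative is F(t) = -(10*t**3 - 27*t**2 + 30*t - 9)*exp(2*t)/12.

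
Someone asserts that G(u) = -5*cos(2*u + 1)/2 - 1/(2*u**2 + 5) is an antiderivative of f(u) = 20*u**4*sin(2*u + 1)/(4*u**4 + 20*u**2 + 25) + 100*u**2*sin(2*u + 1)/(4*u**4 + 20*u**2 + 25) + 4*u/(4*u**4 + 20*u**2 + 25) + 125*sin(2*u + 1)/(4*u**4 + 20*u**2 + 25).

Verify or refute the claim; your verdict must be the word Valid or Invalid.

d/du[G] = (20*u**4*sin(2*u + 1) + 100*u**2*sin(2*u + 1) + 4*u + 125*sin(2*u + 1))/(4*u**4 + 20*u**2 + 25)
This equals f(u) exactly, so the claim holds.

Valid - differentiating G returns exactly f.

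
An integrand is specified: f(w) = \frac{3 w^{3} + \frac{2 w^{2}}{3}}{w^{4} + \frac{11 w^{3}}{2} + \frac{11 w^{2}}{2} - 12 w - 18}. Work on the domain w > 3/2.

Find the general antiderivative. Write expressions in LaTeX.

The denominator factors as 3 \left(w + 2\right)^{2} \left(w + 3\right) \left(2 w - 3\right); partial fractions split f into directly integrable pieces: \frac{62}{147 \left(2 w - 3\right)} + \frac{50}{3 \left(w + 3\right)} - \frac{680}{49 \left(w + 2\right)} + \frac{128}{21 \left(w + 2\right)^{2}}.
Check: d/dw[\frac{31 \log{\left(w - \frac{3}{2} \right)}}{147} - \frac{680 \log{\left(w + 2 \right)}}{49} + \frac{50 \log{\left(w + 3 \right)}}{3} - \frac{128}{21 w + 42}] = \frac{18 w^{3} + 4 w^{2}}{6 w^{4} + 33 w^{3} + 33 w^{2} - 72 w - 108}, which equals f(w).

F(w) = \frac{31 \log{\left(w - \frac{3}{2} \right)}}{147} - \frac{680 \log{\left(w + 2 \right)}}{49} + \frac{50 \log{\left(w + 3 \right)}}{3} - \frac{128}{21 w + 42} + C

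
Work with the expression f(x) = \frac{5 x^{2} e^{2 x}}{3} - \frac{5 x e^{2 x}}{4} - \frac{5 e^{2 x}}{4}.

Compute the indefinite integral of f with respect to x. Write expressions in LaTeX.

Recognize the product-rule pattern: f = u'v + uv' with u = \frac{5 x^{2}}{6} - \frac{35 x}{24} + \frac{5}{48}, v = e^{2 x}, so integration by parts undoes it.
Check: d/dx[\frac{5 x^{2} e^{2 x}}{6} - \frac{35 x e^{2 x}}{24} + \frac{5 e^{2 x}}{48}] = \frac{5 x^{2} e^{2 x}}{3} - \frac{5 x e^{2 x}}{4} - \frac{5 e^{2 x}}{4} = f(x).

F(x) = \frac{5 x^{2} e^{2 x}}{6} - \frac{35 x e^{2 x}}{24} + \frac{5 e^{2 x}}{48} + C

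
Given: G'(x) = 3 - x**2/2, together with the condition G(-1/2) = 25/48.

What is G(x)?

G(x) = -x**3/6 + 3*x + 2

Since d/dx undoes antidifferentiation here, G(x) must give back the stated G'(x).
A general antiderivative is -x**3/6 + 3*x + C.
The condition gives C = 25/48 - (-71/48) = 2.
So G(x) = -x**3/6 + 3*x + 2.
Check: d/dx[-x**3/6 + 3*x + 2] = 3 - x**2/2 = G'(x).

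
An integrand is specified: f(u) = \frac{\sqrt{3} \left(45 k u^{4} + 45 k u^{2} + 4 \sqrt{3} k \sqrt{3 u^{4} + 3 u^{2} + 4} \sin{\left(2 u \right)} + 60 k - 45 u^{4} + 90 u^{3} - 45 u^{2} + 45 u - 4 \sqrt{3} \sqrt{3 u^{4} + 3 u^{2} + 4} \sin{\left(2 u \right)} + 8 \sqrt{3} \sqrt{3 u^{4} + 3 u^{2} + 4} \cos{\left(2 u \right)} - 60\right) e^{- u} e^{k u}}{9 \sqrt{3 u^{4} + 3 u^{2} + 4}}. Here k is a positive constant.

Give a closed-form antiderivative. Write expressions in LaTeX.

An antiderivative is F(u) = - \frac{\left(- 5 \sqrt{3} \sqrt{3 u^{4} + 3 u^{2} + 4} - 4 \sin{\left(2 u \right)}\right) e^{- u} e^{k u}}{3}.

Since d/du undoes antidifferentiation here, F'(u) = f(u) is required of F(u).
Check: d/du[- \frac{\left(- 5 \sqrt{3} \sqrt{3 u^{4} + 3 u^{2} + 4} - 4 \sin{\left(2 u \right)}\right) e^{- u} e^{k u}}{3}] = \frac{\left(15 \sqrt{3} k u^{4} e^{k u} + 15 \sqrt{3} k u^{2} e^{k u} + 4 k \sqrt{3 u^{4} + 3 u^{2} + 4} e^{k u} \sin{\left(2 u \right)} + 20 \sqrt{3} k e^{k u} - 15 \sqrt{3} u^{4} e^{k u} + 30 \sqrt{3} u^{3} e^{k u} - 15 \sqrt{3} u^{2} e^{k u} + 15 \sqrt{3} u e^{k u} - 4 \sqrt{3 u^{4} + 3 u^{2} + 4} e^{k u} \sin{\left(2 u \right)} + 8 \sqrt{3 u^{4} + 3 u^{2} + 4} e^{k u} \cos{\left(2 u \right)} - 20 \sqrt{3} e^{k u}\right) e^{- u}}{3 \sqrt{3 u^{4} + 3 u^{2} + 4}}, which equals f(u).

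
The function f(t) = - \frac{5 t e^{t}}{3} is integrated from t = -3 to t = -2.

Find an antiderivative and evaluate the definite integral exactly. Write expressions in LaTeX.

Antiderivative: F(t) = - \frac{5 t e^{t}}{3} + \frac{5 e^{t}}{3}; value = - \frac{20}{3 e^{3}} + \frac{5}{e^{2}}

Recognize the product-rule pattern: f = u'v + uv' with u = \frac{5}{3} - \frac{5 t}{3}, v = e^{t}, so integration by parts undoes it.
F(t) = - \frac{5 t e^{t}}{3} + \frac{5 e^{t}}{3} is an antiderivative of f.
Check: d/dt[- \frac{5 t e^{t}}{3} + \frac{5 e^{t}}{3}] = - \frac{5 t e^{t}}{3} = f(t).
F(-2) = \frac{5}{e^{2}}; F(-3) = \frac{20}{3 e^{3}}.
Integral = F(-2) - F(-3) = - \frac{20}{3 e^{3}} + \frac{5}{e^{2}}.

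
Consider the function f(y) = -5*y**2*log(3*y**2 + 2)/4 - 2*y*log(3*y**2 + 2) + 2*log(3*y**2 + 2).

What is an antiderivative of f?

The integrand splits into summands that can be handled one at a time.
Check: d/dy[-(45*y**3*log(3*y**2 + 2) - 30*y**3 + 108*y**2*log(3*y**2 + 2) - 108*y**2 - 216*y*log(3*y**2 + 2) + 492*y + 72*log(y**2 + 2/3) - 164*sqrt(6)*atan(sqrt(6)*y/2))/108] = -5*y**2*log(3*y**2 + 2)/4 - 2*y*log(3*y**2 + 2) + 2*log(3*y**2 + 2) = f(y).

An antiderivative is F(y) = -(45*y**3*log(3*y**2 + 2) - 30*y**3 + 108*y**2*log(3*y**2 + 2) - 108*y**2 - 216*y*log(3*y**2 + 2) + 492*y + 72*log(y**2 + 2/3) - 164*sqrt(6)*atan(sqrt(6)*y/2))/108.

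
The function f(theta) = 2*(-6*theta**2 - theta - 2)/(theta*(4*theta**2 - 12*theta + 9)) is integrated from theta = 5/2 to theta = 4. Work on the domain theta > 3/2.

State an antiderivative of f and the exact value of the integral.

The denominator factors as theta*(2*theta - 3)**2; partial fractions split f into directly integrable pieces: -46/(9*(2*theta - 3)) - 68/(3*(2*theta - 3)**2) - 4/(9*theta).
F(theta) = (-4*(2*theta - 3)*log(theta) - 23*(2*theta - 3)*log(theta - 3/2) + 102)/(9*(2*theta - 3)) is an antiderivative of f.
Check: d/dtheta[(-4*(2*theta - 3)*log(theta) - 23*(2*theta - 3)*log(theta - 3/2) + 102)/(9*(2*theta - 3))] = (-12*theta**2 - 2*theta - 4)/(4*theta**3 - 12*theta**2 + 9*theta), which equals f(theta).
F(4) = -23*log(5/2)/9 - 4*log(4)/9 + 34/15; F(5/2) = 17/3 - 4*log(5/2)/9.
Integral = F(4) - F(5/2) = -17/5 - 19*log(5/2)/9 - 4*log(4)/9.

Antiderivative: F(theta) = (-4*(2*theta - 3)*log(theta) - 23*(2*theta - 3)*log(theta - 3/2) + 102)/(9*(2*theta - 3)); value = -17/5 - 19*log(5/2)/9 - 4*log(4)/9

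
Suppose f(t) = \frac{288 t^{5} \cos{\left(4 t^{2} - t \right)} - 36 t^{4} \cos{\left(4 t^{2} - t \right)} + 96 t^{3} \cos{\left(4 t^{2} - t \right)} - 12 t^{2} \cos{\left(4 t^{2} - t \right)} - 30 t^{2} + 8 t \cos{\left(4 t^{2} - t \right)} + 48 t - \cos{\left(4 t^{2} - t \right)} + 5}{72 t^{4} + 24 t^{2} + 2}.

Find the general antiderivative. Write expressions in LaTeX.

F(t) = \frac{\frac{5 t}{4} - 1}{3 t^{2} + \frac{1}{2}} + \frac{\sin{\left(4 t^{2} - t \right)}}{2} + C

An antiderivative F(t) passes only if d/dt[F] lands on f(t) exactly.
Check: d/dt[\frac{\frac{5 t}{4} - 1}{3 t^{2} + \frac{1}{2}} + \frac{\sin{\left(4 t^{2} - t \right)}}{2}] = \frac{288 t^{5} \cos{\left(4 t^{2} - t \right)} - 36 t^{4} \cos{\left(4 t^{2} - t \right)} + 96 t^{3} \cos{\left(4 t^{2} - t \right)} - 12 t^{2} \cos{\left(4 t^{2} - t \right)} - 30 t^{2} + 8 t \cos{\left(4 t^{2} - t \right)} + 48 t - \cos{\left(4 t^{2} - t \right)} + 5}{72 t^{4} + 24 t^{2} + 2} = f(t).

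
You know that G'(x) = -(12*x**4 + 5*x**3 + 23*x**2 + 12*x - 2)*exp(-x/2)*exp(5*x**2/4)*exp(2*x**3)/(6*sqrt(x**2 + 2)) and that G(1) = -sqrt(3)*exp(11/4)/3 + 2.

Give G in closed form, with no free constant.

Recognize the product-rule pattern: G'(x) = u'v + uv' with u = -sqrt(x**2 + 2)/3, v = exp(2*x**3 + 5*x**2/4 - x/2), so integration by parts undoes it.
A general antiderivative is -sqrt(x**2 + 2)*exp(2*x**3 + 5*x**2/4 - x/2)/3 + C.
The condition gives C = -sqrt(3)*exp(11/4)/3 + 2 - (-sqrt(3)*exp(11/4)/3) = 2.
So G(x) = (-sqrt(x**2 + 2)*exp(2*x**3 + 5*x**2/4 - x/2) + 6)/3.
Check: d/dx[(-sqrt(x**2 + 2)*exp(2*x**3 + 5*x**2/4 - x/2) + 6)/3] = (-12*x**4*exp(-x/2)*exp(5*x**2/4)*exp(2*x**3) - 5*x**3*exp(-x/2)*exp(5*x**2/4)*exp(2*x**3) - 23*x**2*exp(-x/2)*exp(5*x**2/4)*exp(2*x**3) - 12*x*exp(-x/2)*exp(5*x**2/4)*exp(2*x**3) + 2*exp(-x/2)*exp(5*x**2/4)*exp(2*x**3))/(6*sqrt(x**2 + 2)), which equals G'(x).

G(x) = (-sqrt(x**2 + 2)*exp(2*x**3 + 5*x**2/4 - x/2) + 6)/3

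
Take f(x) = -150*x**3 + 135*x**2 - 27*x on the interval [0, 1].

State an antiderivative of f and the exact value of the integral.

Antiderivative: F(x) = -3*x**2*(5*x - 3)**2/2; value = -6

f matches the chain-rule pattern g'(h)*h' with inner function h(x) = -5*x**2 + 3*x; substituting u = h(x) collapses the integral.
F(x) = -3*x**2*(5*x - 3)**2/2 is an antiderivative of f.
Check: d/dx[-3*x**2*(5*x - 3)**2/2] = -150*x**3 + 135*x**2 - 27*x = f(x).
F(1) = -6; F(0) = 0.
Integral = F(1) - F(0) = -6.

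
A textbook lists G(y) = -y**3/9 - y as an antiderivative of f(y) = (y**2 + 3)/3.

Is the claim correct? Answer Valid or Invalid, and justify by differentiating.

d/dy[G] = -y**2/3 - 1
d/dy[G] - f(y) = -2*y**2/3 - 2 != 0.

Invalid: d/dy[G] - f = -2*y**2/3 - 2, which is not 0.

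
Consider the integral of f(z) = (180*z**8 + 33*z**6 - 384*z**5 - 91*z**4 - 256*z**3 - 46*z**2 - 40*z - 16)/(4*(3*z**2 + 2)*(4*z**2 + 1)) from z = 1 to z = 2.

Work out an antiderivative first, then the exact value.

A first test for any F(z): its z-derivative must equal f(z) identically.
F(z) = 3*z**5/4 - 11*z**3/12 - 4*z**2 + log(3*z**2/2 + 1) - atan(2*z) is an antiderivative of f.
Check: d/dz[3*z**5/4 - 11*z**3/12 - 4*z**2 + log(3*z**2/2 + 1) - atan(2*z)] = (180*z**8 + 33*z**6 - 384*z**5 - 91*z**4 - 256*z**3 - 46*z**2 - 40*z - 16)/(48*z**4 + 44*z**2 + 8), which equals f(z).
F(2) = -atan(4) + 2/3 + log(7); F(1) = -25/6 - atan(2) + log(5/2).
Integral = F(2) - F(1) = -atan(4) - log(5/2) + atan(2) + log(7) + 29/6.

Antiderivative: F(z) = 3*z**5/4 - 11*z**3/12 - 4*z**2 + log(3*z**2/2 + 1) - atan(2*z); value = -atan(4) - log(5/2) + atan(2) + log(7) + 29/6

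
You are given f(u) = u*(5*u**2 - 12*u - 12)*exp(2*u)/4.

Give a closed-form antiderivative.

An antiderivative is F(u) = 5*u**3*exp(2*u)/8 - 39*u**2*exp(2*u)/16 + 15*u*exp(2*u)/16 - 15*exp(2*u)/32.

Recognize the product-rule pattern: f = v'r + vr' with v = 5*u**3/8 - 39*u**2/16 + 15*u/16 - 15/32, r = exp(2*u), so integration by parts undoes it.
Check: d/du[5*u**3*exp(2*u)/8 - 39*u**2*exp(2*u)/16 + 15*u*exp(2*u)/16 - 15*exp(2*u)/32] = 5*u**3*exp(2*u)/4 - 3*u**2*exp(2*u) - 3*u*exp(2*u), which equals f(u).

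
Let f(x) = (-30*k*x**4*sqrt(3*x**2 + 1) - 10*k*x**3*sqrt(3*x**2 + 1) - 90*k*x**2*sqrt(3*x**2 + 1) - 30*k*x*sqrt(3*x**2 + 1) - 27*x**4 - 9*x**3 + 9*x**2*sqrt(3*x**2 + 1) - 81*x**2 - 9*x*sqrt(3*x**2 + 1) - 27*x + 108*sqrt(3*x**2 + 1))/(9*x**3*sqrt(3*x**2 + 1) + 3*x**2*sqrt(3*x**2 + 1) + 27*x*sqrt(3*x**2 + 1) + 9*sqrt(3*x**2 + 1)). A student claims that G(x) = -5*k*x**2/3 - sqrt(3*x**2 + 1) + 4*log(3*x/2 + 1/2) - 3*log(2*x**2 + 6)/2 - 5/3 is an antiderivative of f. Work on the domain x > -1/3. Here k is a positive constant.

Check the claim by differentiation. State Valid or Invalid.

Valid: G'(x) = f(x).

d/dx[G] = (-30*k*x**4*sqrt(3*x**2 + 1) - 10*k*x**3*sqrt(3*x**2 + 1) - 90*k*x**2*sqrt(3*x**2 + 1) - 30*k*x*sqrt(3*x**2 + 1) - 27*x**4 - 9*x**3 + 9*x**2*sqrt(3*x**2 + 1) - 81*x**2 - 9*x*sqrt(3*x**2 + 1) - 27*x + 108*sqrt(3*x**2 + 1))/(9*x**3*sqrt(3*x**2 + 1) + 3*x**2*sqrt(3*x**2 + 1) + 27*x*sqrt(3*x**2 + 1) + 9*sqrt(3*x**2 + 1))
This equals f(x) exactly, so the claim holds.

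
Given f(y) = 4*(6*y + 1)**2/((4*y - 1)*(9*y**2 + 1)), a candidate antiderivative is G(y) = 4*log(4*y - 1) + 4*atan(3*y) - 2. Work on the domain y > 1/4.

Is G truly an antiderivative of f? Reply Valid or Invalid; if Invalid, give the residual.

Valid: G'(y) = f(y).

d/dy[G] = (144*y**2 + 48*y + 4)/(36*y**3 - 9*y**2 + 4*y - 1)
This equals f(y) exactly, so the claim holds.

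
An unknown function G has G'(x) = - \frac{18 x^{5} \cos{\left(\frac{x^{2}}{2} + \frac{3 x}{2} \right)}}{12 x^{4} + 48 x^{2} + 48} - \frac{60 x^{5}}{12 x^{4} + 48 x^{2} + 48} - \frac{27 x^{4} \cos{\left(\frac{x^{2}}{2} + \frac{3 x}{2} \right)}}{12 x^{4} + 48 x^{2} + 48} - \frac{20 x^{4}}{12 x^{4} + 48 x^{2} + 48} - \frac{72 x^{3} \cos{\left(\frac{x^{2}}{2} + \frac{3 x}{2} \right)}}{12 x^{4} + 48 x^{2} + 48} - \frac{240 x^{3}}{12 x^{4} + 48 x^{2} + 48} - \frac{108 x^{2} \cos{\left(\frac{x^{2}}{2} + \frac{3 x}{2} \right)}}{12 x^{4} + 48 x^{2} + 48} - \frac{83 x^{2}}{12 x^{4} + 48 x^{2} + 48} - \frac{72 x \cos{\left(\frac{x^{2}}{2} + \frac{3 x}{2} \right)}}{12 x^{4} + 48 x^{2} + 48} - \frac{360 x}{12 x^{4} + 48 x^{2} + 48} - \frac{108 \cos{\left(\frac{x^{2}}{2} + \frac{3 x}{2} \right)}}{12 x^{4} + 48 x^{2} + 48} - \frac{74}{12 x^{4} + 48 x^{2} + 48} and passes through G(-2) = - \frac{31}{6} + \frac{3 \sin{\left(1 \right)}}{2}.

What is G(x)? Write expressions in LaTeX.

Integrate term by term and add the pieces.
A general antiderivative is - \frac{5 x^{2}}{2} - \frac{5 x}{3} + \frac{\frac{x}{4} + 5}{x^{2} + 2} - \frac{3 \sin{\left(\frac{x^{2}}{2} + \frac{3 x}{2} \right)}}{2} + \frac{1}{4} + C.
The condition gives C = - \frac{31}{6} + \frac{3 \sin{\left(1 \right)}}{2} - (- \frac{17}{3} + \frac{3 \sin{\left(1 \right)}}{2}) = \frac{1}{2}.
So G(x) = - \frac{5 x^{2}}{2} - \frac{5 x}{3} + \frac{\frac{x}{4} + 5}{x^{2} + 2} - \frac{3 \sin{\left(\frac{x^{2}}{2} + \frac{3 x}{2} \right)}}{2} + \frac{3}{4}.
Check: d/dx[- \frac{5 x^{2}}{2} - \frac{5 x}{3} + \frac{\frac{x}{4} + 5}{x^{2} + 2} - \frac{3 \sin{\left(\frac{x^{2}}{2} + \frac{3 x}{2} \right)}}{2} + \frac{3}{4}] = \frac{- 18 x^{5} \cos{\left(\frac{x^{2}}{2} + \frac{3 x}{2} \right)} - 60 x^{5} - 27 x^{4} \cos{\left(\frac{x^{2}}{2} + \frac{3 x}{2} \right)} - 20 x^{4} - 72 x^{3} \cos{\left(\frac{x^{2}}{2} + \frac{3 x}{2} \right)} - 240 x^{3} - 108 x^{2} \cos{\left(\frac{x^{2}}{2} + \frac{3 x}{2} \right)} - 83 x^{2} - 72 x \cos{\left(\frac{x^{2}}{2} + \frac{3 x}{2} \right)} - 360 x - 108 \cos{\left(\frac{x^{2}}{2} + \frac{3 x}{2} \right)} - 74}{12 x^{4} + 48 x^{2} + 48}, which equals G'(x).

G(x) = - \frac{5 x^{2}}{2} - \frac{5 x}{3} + \frac{\frac{x}{4} + 5}{x^{2} + 2} - \frac{3 \sin{\left(\frac{x^{2}}{2} + \frac{3 x}{2} \right)}}{2} + \frac{3}{4}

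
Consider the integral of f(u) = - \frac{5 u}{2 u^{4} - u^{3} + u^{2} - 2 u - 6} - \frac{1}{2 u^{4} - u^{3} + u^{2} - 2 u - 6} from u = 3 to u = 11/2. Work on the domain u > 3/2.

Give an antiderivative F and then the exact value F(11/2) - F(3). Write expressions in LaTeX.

Factor the denominator (\left(u + 1\right) \left(2 u - 3\right) \left(u^{2} + 2\right)) and decompose: f = \frac{2 u + 1}{3 \left(u^{2} + 2\right)} - \frac{4}{5 \left(2 u - 3\right)} - \frac{4}{15 \left(u + 1\right)}; each piece integrates to a log, atan, or power term.
F(u) = - \frac{2 \log{\left(u - \frac{3}{2} \right)}}{5} - \frac{4 \log{\left(u + 1 \right)}}{15} + \frac{\log{\left(u^{2} + 2 \right)}}{3} + \frac{\sqrt{2} \operatorname{atan}{\left(\frac{\sqrt{2} u}{2} \right)}}{6} is an antiderivative of f.
Check: d/du[- \frac{2 \log{\left(u - \frac{3}{2} \right)}}{5} - \frac{4 \log{\left(u + 1 \right)}}{15} + \frac{\log{\left(u^{2} + 2 \right)}}{3} + \frac{\sqrt{2} \operatorname{atan}{\left(\frac{\sqrt{2} u}{2} \right)}}{6}] = \frac{- 5 u - 1}{2 u^{4} - u^{3} + u^{2} - 2 u - 6}, which equals f(u).
F(11/2) = - \frac{2 \log{\left(4 \right)}}{5} - \frac{4 \log{\left(\frac{13}{2} \right)}}{15} + \frac{\sqrt{2} \operatorname{atan}{\left(\frac{11 \sqrt{2}}{4} \right)}}{6} + \frac{\log{\left(\frac{129}{4} \right)}}{3}; F(3) = - \frac{4 \log{\left(4 \right)}}{15} - \frac{2 \log{\left(\frac{3}{2} \right)}}{5} + \frac{\sqrt{2} \operatorname{atan}{\left(\frac{3 \sqrt{2}}{2} \right)}}{6} + \frac{\log{\left(11 \right)}}{3}.
Integral = F(11/2) - F(3) = - \frac{\log{\left(11 \right)}}{3} - \frac{4 \log{\left(\frac{13}{2} \right)}}{15} - \frac{\sqrt{2} \operatorname{atan}{\left(\frac{3 \sqrt{2}}{2} \right)}}{6} - \frac{2 \log{\left(4 \right)}}{15} + \frac{2 \log{\left(\frac{3}{2} \right)}}{5} + \frac{\sqrt{2} \operatorname{atan}{\left(\frac{11 \sqrt{2}}{4} \right)}}{6} + \frac{\log{\left(\frac{129}{4} \right)}}{3}.

Antiderivative: F(u) = - \frac{2 \log{\left(u - \frac{3}{2} \right)}}{5} - \frac{4 \log{\left(u + 1 \right)}}{15} + \frac{\log{\left(u^{2} + 2 \right)}}{3} + \frac{\sqrt{2} \operatorname{atan}{\left(\frac{\sqrt{2} u}{2} \right)}}{6}; value = - \frac{\log{\left(11 \right)}}{3} - \frac{4 \log{\left(\frac{13}{2} \right)}}{15} - \frac{\sqrt{2} \operatorname{atan}{\left(\frac{3 \sqrt{2}}{2} \right)}}{6} - \frac{2 \log{\left(4 \right)}}{15} + \frac{2 \log{\left(\frac{3}{2} \right)}}{5} + \frac{\sqrt{2} \operatorname{atan}{\left(\frac{11 \sqrt{2}}{4} \right)}}{6} + \frac{\log{\left(\frac{129}{4} \right)}}{3}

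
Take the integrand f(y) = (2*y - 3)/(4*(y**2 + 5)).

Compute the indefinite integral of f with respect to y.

F(y) = (5*log(y**2 + 5) - 3*sqrt(5)*atan(sqrt(5)*y/5))/20 + C

Whatever form F(y) takes, F'(y) = f(y) is non-negotiable.
Check: d/dy[(5*log(y**2 + 5) - 3*sqrt(5)*atan(sqrt(5)*y/5))/20] = (2*y - 3)/(4*y**2 + 20), which equals f(y).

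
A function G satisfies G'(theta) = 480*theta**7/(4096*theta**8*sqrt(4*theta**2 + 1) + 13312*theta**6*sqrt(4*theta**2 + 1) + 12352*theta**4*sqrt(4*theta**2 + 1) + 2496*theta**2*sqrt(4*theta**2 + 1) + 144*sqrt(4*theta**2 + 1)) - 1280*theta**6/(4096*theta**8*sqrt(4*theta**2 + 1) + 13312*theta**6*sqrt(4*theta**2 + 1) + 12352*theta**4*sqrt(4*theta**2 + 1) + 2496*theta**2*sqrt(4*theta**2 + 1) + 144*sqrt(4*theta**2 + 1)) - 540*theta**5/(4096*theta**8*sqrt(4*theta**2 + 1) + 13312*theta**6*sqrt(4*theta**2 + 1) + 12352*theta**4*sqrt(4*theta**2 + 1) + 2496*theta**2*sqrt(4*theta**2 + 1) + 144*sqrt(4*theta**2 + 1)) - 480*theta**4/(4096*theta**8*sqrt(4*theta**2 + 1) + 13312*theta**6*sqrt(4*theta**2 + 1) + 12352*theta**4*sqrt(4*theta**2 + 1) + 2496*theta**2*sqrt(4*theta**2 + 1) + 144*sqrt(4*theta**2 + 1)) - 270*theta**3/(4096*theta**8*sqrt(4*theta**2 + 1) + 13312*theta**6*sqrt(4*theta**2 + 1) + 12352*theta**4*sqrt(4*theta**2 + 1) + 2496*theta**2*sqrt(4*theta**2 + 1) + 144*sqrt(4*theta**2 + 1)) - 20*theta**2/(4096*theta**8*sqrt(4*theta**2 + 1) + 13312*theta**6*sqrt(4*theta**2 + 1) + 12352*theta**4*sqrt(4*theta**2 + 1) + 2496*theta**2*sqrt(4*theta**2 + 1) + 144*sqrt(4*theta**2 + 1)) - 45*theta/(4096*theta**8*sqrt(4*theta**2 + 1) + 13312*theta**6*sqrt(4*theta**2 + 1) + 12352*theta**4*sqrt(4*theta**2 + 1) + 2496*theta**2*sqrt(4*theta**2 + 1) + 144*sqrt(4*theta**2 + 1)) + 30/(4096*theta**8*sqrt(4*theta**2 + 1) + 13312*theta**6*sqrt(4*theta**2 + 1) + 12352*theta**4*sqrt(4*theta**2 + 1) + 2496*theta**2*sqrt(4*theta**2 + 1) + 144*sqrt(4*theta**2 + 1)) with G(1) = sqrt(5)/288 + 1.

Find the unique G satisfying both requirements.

G(theta) = (5*theta*(4 - 3*theta)*sqrt(4*theta**2 + 1) + 32*(2*theta**2 + 3)*(8*theta**2 + 1))/(32*(2*theta**2 + 3)*(8*theta**2 + 1))

Integrate term by term and add the pieces.
A general antiderivative is 15*theta*(1/3 - theta/4)*sqrt(4*theta**2 + 1)/(8*(4*theta**2 + 1/2)*(4*theta**2 + 6)) + C.
The condition gives C = sqrt(5)/288 + 1 - (sqrt(5)/288) = 1.
So G(theta) = (5*theta*(4 - 3*theta)*sqrt(4*theta**2 + 1) + 32*(2*theta**2 + 3)*(8*theta**2 + 1))/(32*(2*theta**2 + 3)*(8*theta**2 + 1)).
Check: d/dtheta[(5*theta*(4 - 3*theta)*sqrt(4*theta**2 + 1) + 32*(2*theta**2 + 3)*(8*theta**2 + 1))/(32*(2*theta**2 + 3)*(8*theta**2 + 1))] = (480*theta**7 - 1280*theta**6 - 540*theta**5 - 480*theta**4 - 270*theta**3 - 20*theta**2 - 45*theta + 30)/(4096*theta**8*sqrt(4*theta**2 + 1) + 13312*theta**6*sqrt(4*theta**2 + 1) + 12352*theta**4*sqrt(4*theta**2 + 1) + 2496*theta**2*sqrt(4*theta**2 + 1) + 144*sqrt(4*theta**2 + 1)), which equals G'(theta).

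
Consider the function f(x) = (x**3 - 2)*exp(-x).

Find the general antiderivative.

Recognize the product-rule pattern: f = u'v + uv' with u = -x**3 - 3*x**2 - 6*x - 4, v = exp(-x), so integration by parts undoes it.
Check: d/dx[-x**3*exp(-x) - 3*x**2*exp(-x) - 6*x*exp(-x) - 4*exp(-x)] = (x**3 - 2)*exp(-x) = f(x).

F(x) = -x**3*exp(-x) - 3*x**2*exp(-x) - 6*x*exp(-x) - 4*exp(-x) + C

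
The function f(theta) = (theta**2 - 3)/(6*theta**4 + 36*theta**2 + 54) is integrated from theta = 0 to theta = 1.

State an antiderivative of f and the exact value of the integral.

Recognize the product-rule pattern: f = u'v + uv' with u = -theta/3, v = 1/(2*theta**2 + 6), so integration by parts undoes it.
F(theta) = -theta/(6*(theta**2 + 3)) is an antiderivative of f.
Check: d/dtheta[-theta/(6*(theta**2 + 3))] = (theta**2 - 3)/(6*theta**4 + 36*theta**2 + 54) = f(theta).
F(1) = -1/24; F(0) = 0.
Integral = F(1) - F(0) = -1/24.

Antiderivative: F(theta) = -theta/(6*(theta**2 + 3)); value = -1/24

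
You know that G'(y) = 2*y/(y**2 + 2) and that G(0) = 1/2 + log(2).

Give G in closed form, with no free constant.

G(y) = log(y**2 + 2) + 1/2

The substitution u = y**2 + 2 works: G'(y) is exactly (dG/du)*(du/dy) for that inner function.
A general antiderivative is log(y**2 + 2) + C.
The condition gives C = 1/2 + log(2) - (log(2)) = 1/2.
So G(y) = log(y**2 + 2) + 1/2.
Check: d/dy[log(y**2 + 2) + 1/2] = 2*y/(y**2 + 2) = G'(y).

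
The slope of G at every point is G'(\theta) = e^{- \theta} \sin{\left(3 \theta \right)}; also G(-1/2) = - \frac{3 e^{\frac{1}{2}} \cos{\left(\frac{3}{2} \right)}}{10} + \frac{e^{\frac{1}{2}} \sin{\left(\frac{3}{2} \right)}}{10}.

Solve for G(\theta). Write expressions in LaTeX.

G(\theta) = - \frac{\left(\sin{\left(3 \theta \right)} + 3 \cos{\left(3 \theta \right)}\right) e^{- \theta}}{10}

Recover the given G'(\theta) by differentiating a candidate G(\theta); any mismatch rules it out.
A general antiderivative is - \frac{e^{- \theta} \sin{\left(3 \theta \right)}}{10} - \frac{3 e^{- \theta} \cos{\left(3 \theta \right)}}{10} + C.
The condition gives C = - \frac{3 e^{\frac{1}{2}} \cos{\left(\frac{3}{2} \right)}}{10} + \frac{e^{\frac{1}{2}} \sin{\left(\frac{3}{2} \right)}}{10} - (- \frac{3 e^{\frac{1}{2}} \cos{\left(\frac{3}{2} \right)}}{10} + \frac{e^{\frac{1}{2}} \sin{\left(\frac{3}{2} \right)}}{10}) = 0.
So G(\theta) = - \frac{\left(\sin{\left(3 \theta \right)} + 3 \cos{\left(3 \theta \right)}\right) e^{- \theta}}{10}.
Check: d/d\theta[- \frac{\left(\sin{\left(3 \theta \right)} + 3 \cos{\left(3 \theta \right)}\right) e^{- \theta}}{10}] = e^{- \theta} \sin{\left(3 \theta \right)} = G'(\theta).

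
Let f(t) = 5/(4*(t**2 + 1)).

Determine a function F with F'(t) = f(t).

Whatever form F(t) takes, F'(t) = f(t) is non-negotiable.
Check: d/dt[5*atan(t)/4] = 5/(4*t**2 + 4), which equals f(t).

An antiderivative is F(t) = 5*atan(t)/4.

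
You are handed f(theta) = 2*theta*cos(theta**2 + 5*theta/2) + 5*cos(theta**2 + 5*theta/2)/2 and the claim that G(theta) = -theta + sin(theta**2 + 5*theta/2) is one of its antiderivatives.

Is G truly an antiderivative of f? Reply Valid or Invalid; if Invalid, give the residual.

d/dtheta[G] = 2*theta*cos(theta**2 + 5*theta/2) + 5*cos(theta**2 + 5*theta/2)/2 - 1
d/dtheta[G] - f(theta) = -1 != 0.

Invalid: d/dtheta[G] - f = -1, which is not 0.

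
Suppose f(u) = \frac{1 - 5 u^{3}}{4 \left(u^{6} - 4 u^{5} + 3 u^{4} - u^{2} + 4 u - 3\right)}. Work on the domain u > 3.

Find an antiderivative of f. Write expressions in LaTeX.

An antiderivative is F(u) = - \frac{67 \log{\left(u - 3 \right)}}{320} + \frac{11 \log{\left(u - 1 \right)}}{32} - \frac{3 \log{\left(u + 1 \right)}}{64} - \frac{7 \log{\left(u^{2} + 1 \right)}}{160} + \frac{9 \operatorname{atan}{\left(u \right)}}{80} - \frac{1}{8 u - 8}.

The denominator factors as 4 \left(u - 3\right) \left(u - 1\right)^{2} \left(u + 1\right) \left(u^{2} + 1\right); partial fractions split f into directly integrable pieces: - \frac{7 u - 9}{80 \left(u^{2} + 1\right)} - \frac{3}{64 \left(u + 1\right)} + \frac{11}{32 \left(u - 1\right)} + \frac{1}{8 \left(u - 1\right)^{2}} - \frac{67}{320 \left(u - 3\right)}.
Check: d/du[- \frac{67 \log{\left(u - 3 \right)}}{320} + \frac{11 \log{\left(u - 1 \right)}}{32} - \frac{3 \log{\left(u + 1 \right)}}{64} - \frac{7 \log{\left(u^{2} + 1 \right)}}{160} + \frac{9 \operatorname{atan}{\left(u \right)}}{80} - \frac{1}{8 u - 8}] = \frac{1 - 5 u^{3}}{4 u^{6} - 16 u^{5} + 12 u^{4} - 4 u^{2} + 16 u - 12}, which equals f(u).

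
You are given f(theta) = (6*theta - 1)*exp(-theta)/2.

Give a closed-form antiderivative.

An antiderivative is F(theta) = (-6*theta - 5)*exp(-theta)/2.

Recognize the product-rule pattern: f = u'v + uv' with u = -3*theta - 5/2, v = exp(-theta), so integration by parts undoes it.
Check: d/dtheta[(-6*theta - 5)*exp(-theta)/2] = (6*theta - 1)*exp(-theta)/2 = f(theta).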